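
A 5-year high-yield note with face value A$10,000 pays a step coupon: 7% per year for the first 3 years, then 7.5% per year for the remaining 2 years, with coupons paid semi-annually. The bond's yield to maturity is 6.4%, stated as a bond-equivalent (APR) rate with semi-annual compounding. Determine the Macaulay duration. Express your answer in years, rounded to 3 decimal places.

4.313 years

Periodic yield y = 0.032. Discount each cash flow and weight by its period:
  t   CF        PV=CF/(1+0.032)^t    t·PV
  1       350.00       339.1473       339.1473
  2       350.00       328.6311       657.2622
  3       350.00       318.4410       955.3229
  4       350.00       308.5668     1,234.2674
  5       350.00       298.9989     1,494.9944
  6       350.00       289.7276     1,738.3656
  7       375.00       300.7969     2,105.5784
  8       375.00       291.4699     2,331.7591
  9       375.00       282.4321     2,541.8885
  10   10,375.00     7,571.6605    75,716.6050
  Σ                 10,329.8720    89,115.1907
Price P = Σ PV = 10,329.8720.
Macaulay duration = Σ(t·PV) / P = 89,115.1907 / 10,329.8720 = 8.62694 half-year periods.
In years: 8.62694 / 2 = 4.31347 years.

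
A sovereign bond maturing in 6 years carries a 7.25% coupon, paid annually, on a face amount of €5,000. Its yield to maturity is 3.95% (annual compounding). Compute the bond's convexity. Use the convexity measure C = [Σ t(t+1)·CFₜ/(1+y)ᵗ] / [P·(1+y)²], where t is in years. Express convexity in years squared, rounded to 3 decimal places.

31.593

With y = 0.0395:
  t   CF        PV=CF/(1+0.0395)^t    t·PV        t(t+1)·PV
  1       362.50       348.7253       348.7253         697.4507
  2       362.50       335.4741       670.9482       2,012.8447
  3       362.50       322.7264       968.1793       3,872.7171
  4       362.50       310.4631     1,241.8525       6,209.2627
  5       362.50       298.6658     1,493.3292       8,959.9750
  6     5,362.50     4,250.3074    25,501.8445     178,512.9116
  Σ                  5,866.3623    30,224.8791     200,265.1618
P = 5,866.3623.
Convexity = Σ t(t+1)·PV / [P·(1+y)²] = 200,265.1618 / (5,866.3623 × 1.080560) = 31.59276.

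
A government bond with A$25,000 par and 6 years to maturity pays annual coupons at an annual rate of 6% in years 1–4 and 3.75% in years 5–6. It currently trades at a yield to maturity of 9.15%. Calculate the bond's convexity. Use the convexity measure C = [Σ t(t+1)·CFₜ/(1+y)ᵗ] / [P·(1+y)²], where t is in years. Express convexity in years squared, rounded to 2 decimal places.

With y = 0.0915:
  t   CF        PV=CF/(1+0.0915)^t    t·PV        t(t+1)·PV
  1     1,500.00     1,374.2556     1,374.2556       2,748.5112
  2     1,500.00     1,259.0523     2,518.1046       7,554.3139
  3     1,500.00     1,153.5065     3,460.5194      13,842.0778
  4     1,500.00     1,056.8085     4,227.2340      21,136.1701
  5       937.50       605.1354     3,025.6771      18,154.0627
  6    25,937.50    15,338.5983    92,031.5898     644,221.1284
  Σ                 20,787.3566   106,637.3806     707,656.2641
P = 20,787.3566.
Convexity = Σ t(t+1)·PV / [P·(1+y)²] = 707,656.2641 / (20,787.3566 × 1.191372) = 28.57430.

28.57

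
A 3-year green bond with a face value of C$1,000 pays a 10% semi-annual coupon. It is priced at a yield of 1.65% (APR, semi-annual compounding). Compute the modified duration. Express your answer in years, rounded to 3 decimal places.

Periodic yield y = 0.00825. First find Macaulay duration:
  t   CF        PV=CF/(1+0.00825)^t    t·PV
  1        50.00        49.5909        49.5909
  2        50.00        49.1851        98.3702
  3        50.00        48.7826       146.3479
  4        50.00        48.3835       193.5339
  5        50.00        47.9876       239.9379
  6     1,050.00       999.4934     5,996.9602
  Σ                  1,243.4230     6,724.7410
P = 1,243.4230; Macaulay duration = 6,724.7410 / 1,243.4230 = 5.40825 half-year periods = 2.70412 years.
Modified duration = D_Mac / (1 + y) = 2.70412 / 1.00825 = 2.68200 years.

2.682 years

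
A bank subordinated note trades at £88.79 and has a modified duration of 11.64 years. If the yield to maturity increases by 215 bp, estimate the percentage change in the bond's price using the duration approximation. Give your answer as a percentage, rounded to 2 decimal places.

-25.03%

Duration approximation: ΔP/P ≈ -D_mod · Δy = -11.64 × (+0.0215) = -0.250260.
As a percentage: -25.0260%.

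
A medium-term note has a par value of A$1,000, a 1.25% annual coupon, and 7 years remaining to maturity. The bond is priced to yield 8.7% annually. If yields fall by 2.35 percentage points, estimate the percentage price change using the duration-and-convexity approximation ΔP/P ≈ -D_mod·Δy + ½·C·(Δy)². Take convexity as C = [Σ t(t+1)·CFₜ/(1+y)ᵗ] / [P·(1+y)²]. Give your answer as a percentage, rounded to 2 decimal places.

+15.62%

With y = 0.087:
  t   CF        PV=CF/(1+0.087)^t    t·PV        t(t+1)·PV
  1        12.50        11.4995        11.4995          22.9991
  2        12.50        10.5792        21.1583          63.4749
  3        12.50         9.7324        29.1973         116.7892
  4        12.50         8.9535        35.8139         179.0696
  5        12.50         8.2369        41.1844         247.1061
  6        12.50         7.5776        45.4657         318.2600
  7     1,012.50       564.6616     3,952.6309      31,621.0473
  Σ                    621.2407     4,136.9500      32,568.7462
P = 621.2407; D_Mac = 6.65917 yrs; D_mod = 6.12620 yrs; C = 44.36925.
Duration effect: -6.12620 × (-0.0235) = +0.143966
Convexity effect: 0.5 × 44.36925 × (-0.0235)² = +0.0122515
ΔP/P ≈ +0.143966 + 0.0122515 = +0.156217 = +15.6217%.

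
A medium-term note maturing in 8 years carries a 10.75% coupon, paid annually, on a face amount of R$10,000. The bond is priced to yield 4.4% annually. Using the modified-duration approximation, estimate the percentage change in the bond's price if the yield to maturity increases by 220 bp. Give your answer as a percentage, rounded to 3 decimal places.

Periodic yield y = 0.044. Modified duration first:
  t   CF        PV=CF/(1+0.044)^t    t·PV
  1     1,075.00     1,029.6935     1,029.6935
  2     1,075.00       986.2964     1,972.5929
  3     1,075.00       944.7284     2,834.1852
  4     1,075.00       904.9123     3,619.6490
  5     1,075.00       866.7742     4,333.8710
  6     1,075.00       830.2435     4,981.4609
  7     1,075.00       795.2524     5,566.7666
  8    11,075.00     7,847.6522    62,781.2173
  Σ                 14,205.5528    87,119.4363
P = 14,205.5528; D_Mac = 6.13277 yrs; D_mod = 6.13277/(1+0.044) = 5.87430 yrs.
ΔP/P ≈ -D_mod · Δy = -5.87430 × (+0.022) = -0.129235 = -12.9235%.

-12.923%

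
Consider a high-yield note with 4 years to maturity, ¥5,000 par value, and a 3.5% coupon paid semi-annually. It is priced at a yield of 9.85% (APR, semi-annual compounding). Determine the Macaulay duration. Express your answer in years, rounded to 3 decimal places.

3.732 years

Periodic yield y = 0.04925. Discount each cash flow and weight by its period:
  t   CF        PV=CF/(1+0.04925)^t    t·PV
  1        87.50        83.3929        83.3929
  2        87.50        79.4786       158.9572
  3        87.50        75.7480       227.2440
  4        87.50        72.1925       288.7700
  5        87.50        68.8039       344.0196
  6        87.50        65.5744       393.4463
  7        87.50        62.4964       437.4750
  8     5,087.50     3,463.1603    27,705.2827
  Σ                  3,970.8470    29,638.5876
Price P = Σ PV = 3,970.8470.
Macaulay duration = Σ(t·PV) / P = 29,638.5876 / 3,970.8470 = 7.46405 half-year periods.
In years: 7.46405 / 2 = 3.73202 years.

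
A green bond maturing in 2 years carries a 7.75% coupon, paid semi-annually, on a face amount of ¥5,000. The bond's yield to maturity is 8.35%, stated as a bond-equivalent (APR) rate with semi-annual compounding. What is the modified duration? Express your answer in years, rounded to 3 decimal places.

Periodic yield y = 0.04175. First find Macaulay duration:
  t   CF        PV=CF/(1+0.04175)^t    t·PV
  1       193.75       185.9851       185.9851
  2       193.75       178.5314       357.0629
  3       193.75       171.3765       514.1294
  4     5,193.75     4,409.8824    17,639.5295
  Σ                  4,945.7754    18,696.7068
P = 4,945.7754; Macaulay duration = 18,696.7068 / 4,945.7754 = 3.78034 half-year periods = 1.89017 years.
Modified duration = D_Mac / (1 + y) = 1.89017 / 1.04175 = 1.81442 years.

1.814 years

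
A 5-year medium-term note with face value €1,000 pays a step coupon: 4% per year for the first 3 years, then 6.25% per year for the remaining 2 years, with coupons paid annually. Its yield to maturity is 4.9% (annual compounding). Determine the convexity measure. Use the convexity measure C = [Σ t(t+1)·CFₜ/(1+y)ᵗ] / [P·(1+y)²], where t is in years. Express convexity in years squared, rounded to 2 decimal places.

24.46

With y = 0.049:
  t   CF        PV=CF/(1+0.049)^t    t·PV        t(t+1)·PV
  1        40.00        38.1316        38.1316          76.2631
  2        40.00        36.3504        72.7008         218.1023
  3        40.00        34.6524       103.9572         415.8290
  4        62.50        51.6153       206.4610       1,032.3051
  5     1,062.50       836.4722     4,182.3609      25,094.1652
  Σ                    997.2218     4,603.6115      26,836.6647
P = 997.2218.
Convexity = Σ t(t+1)·PV / [P·(1+y)²] = 26,836.6647 / (997.2218 × 1.100401) = 24.45602.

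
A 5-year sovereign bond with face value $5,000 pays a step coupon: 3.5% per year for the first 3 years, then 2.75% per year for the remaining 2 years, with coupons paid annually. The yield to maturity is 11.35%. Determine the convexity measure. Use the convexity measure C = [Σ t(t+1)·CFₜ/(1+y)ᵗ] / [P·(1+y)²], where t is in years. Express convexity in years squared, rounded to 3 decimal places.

With y = 0.1135:
  t   CF        PV=CF/(1+0.1135)^t    t·PV        t(t+1)·PV
  1       175.00       157.1621       157.1621         314.3242
  2       175.00       141.1424       282.2849         846.8546
  3       175.00       126.7557       380.2670       1,521.0680
  4       137.50        89.4421       357.7683       1,788.8413
  5     5,137.50     3,001.2400    15,006.2001      90,037.2004
  Σ                  3,515.7423    16,183.6823      94,508.2885
P = 3,515.7423.
Convexity = Σ t(t+1)·PV / [P·(1+y)²] = 94,508.2885 / (3,515.7423 × 1.239882) = 21.68066.

21.681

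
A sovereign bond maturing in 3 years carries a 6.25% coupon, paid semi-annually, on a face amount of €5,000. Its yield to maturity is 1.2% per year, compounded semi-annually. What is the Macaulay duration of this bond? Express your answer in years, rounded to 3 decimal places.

Periodic yield y = 0.006. Discount each cash flow and weight by its period:
  t   CF        PV=CF/(1+0.006)^t    t·PV
  1       156.25       155.3181       155.3181
  2       156.25       154.3917       308.7835
  3       156.25       153.4709       460.4127
  4       156.25       152.5556       610.2223
  5       156.25       151.6457       758.2285
  6     5,156.25     4,974.4616    29,846.7695
  Σ                  5,741.8436    32,139.7347
Price P = Σ PV = 5,741.8436.
Macaulay duration = Σ(t·PV) / P = 32,139.7347 / 5,741.8436 = 5.59746 half-year periods.
In years: 5.59746 / 2 = 2.79873 years.

2.799 years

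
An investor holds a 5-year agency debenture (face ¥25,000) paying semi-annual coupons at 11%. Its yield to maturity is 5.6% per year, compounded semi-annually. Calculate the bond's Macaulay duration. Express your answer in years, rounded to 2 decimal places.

4.09 years

Periodic yield y = 0.028. Discount each cash flow and weight by its period:
  t   CF        PV=CF/(1+0.028)^t    t·PV
  1     1,375.00     1,337.5486     1,337.5486
  2     1,375.00     1,301.1174     2,602.2347
  3     1,375.00     1,265.6784     3,797.0351
  4     1,375.00     1,231.2046     4,924.8185
  5     1,375.00     1,197.6699     5,988.3494
  6     1,375.00     1,165.0485     6,990.2911
  7     1,375.00     1,133.3157     7,933.2097
  8     1,375.00     1,102.4472     8,819.5772
  9     1,375.00     1,072.4194     9,651.7747
  10   26,375.00    20,010.6558   200,106.5580
  Σ                 30,817.1054   252,151.3970
Price P = Σ PV = 30,817.1054.
Macaulay duration = Σ(t·PV) / P = 252,151.3970 / 30,817.1054 = 8.18219 half-year periods.
In years: 8.18219 / 2 = 4.09109 years.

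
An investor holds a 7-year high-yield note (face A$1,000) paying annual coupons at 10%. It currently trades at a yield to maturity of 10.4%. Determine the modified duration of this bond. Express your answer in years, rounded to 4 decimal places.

4.8351 years

Periodic yield y = 0.104. First find Macaulay duration:
  t   CF        PV=CF/(1+0.104)^t    t·PV
  1       100.00        90.5797        90.5797
  2       100.00        82.0468       164.0937
  3       100.00        74.3178       222.9534
  4       100.00        67.3168       269.2674
  5       100.00        60.9754       304.8770
  6       100.00        55.2313       331.3880
  7     1,100.00       550.3122     3,852.1857
  Σ                    980.7801     5,235.3448
P = 980.7801; Macaulay duration = 5,235.3448 / 980.7801 = 5.33794 years.
Modified duration = D_Mac / (1 + y) = 5.33794 / 1.104 = 4.83509 years.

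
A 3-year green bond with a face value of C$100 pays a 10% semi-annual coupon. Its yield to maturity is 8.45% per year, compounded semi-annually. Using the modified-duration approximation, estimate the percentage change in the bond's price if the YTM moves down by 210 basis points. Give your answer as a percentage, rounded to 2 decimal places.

Periodic yield y = 0.04225. Modified duration first:
  t   CF        PV=CF/(1+0.04225)^t    t·PV
  1         5.00         4.7973         4.7973
  2         5.00         4.6028         9.2057
  3         5.00         4.4163        13.2488
  4         5.00         4.2372        16.9489
  5         5.00         4.0655        20.3273
  6       105.00        81.9140       491.4837
  Σ                    104.0331       556.0117
P = 104.0331; D_Mac = 5.34457 half-year periods = 2.67228 yrs; D_mod = 2.67228/(1+0.04225) = 2.56396 yrs.
ΔP/P ≈ -D_mod · Δy = -2.56396 × (-0.021) = +0.053843 = +5.3843%.

+5.38%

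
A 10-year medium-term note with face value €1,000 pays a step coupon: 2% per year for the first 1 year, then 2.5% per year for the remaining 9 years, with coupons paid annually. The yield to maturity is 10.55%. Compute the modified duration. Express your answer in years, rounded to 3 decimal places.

7.710 years

Periodic yield y = 0.1055. First find Macaulay duration:
  t   CF        PV=CF/(1+0.1055)^t    t·PV
  1        20.00        18.0914        18.0914
  2        25.00        20.4561        40.9122
  3        25.00        18.5039        55.5118
  4        25.00        16.7381        66.9522
  5        25.00        15.1407        75.7036
  6        25.00        13.6958        82.1748
  7        25.00        12.3888        86.7215
  8        25.00        11.2065        89.6520
  9        25.00        10.1370        91.2334
  10    1,025.00       375.9555     3,759.5546
  Σ                    512.3137     4,366.5074
P = 512.3137; Macaulay duration = 4,366.5074 / 512.3137 = 8.52311 years.
Modified duration = D_Mac / (1 + y) = 8.52311 / 1.1055 = 7.70974 years.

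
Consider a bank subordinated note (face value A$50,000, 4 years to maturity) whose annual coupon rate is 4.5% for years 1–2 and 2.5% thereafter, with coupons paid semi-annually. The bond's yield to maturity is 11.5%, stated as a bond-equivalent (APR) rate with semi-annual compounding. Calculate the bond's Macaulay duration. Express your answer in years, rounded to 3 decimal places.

Periodic yield y = 0.0575. Discount each cash flow and weight by its period:
  t   CF        PV=CF/(1+0.0575)^t    t·PV
  1     1,125.00     1,063.8298     1,063.8298
  2     1,125.00     1,005.9856     2,011.9712
  3     1,125.00       951.2866     2,853.8599
  4     1,125.00       899.5618     3,598.2473
  5       625.00       472.5830     2,362.9152
  6       625.00       446.8870     2,681.3222
  7       625.00       422.5882     2,958.1175
  8    50,625.00    32,368.4593   258,947.6743
  Σ                 37,631.1815   276,477.9375
Price P = Σ PV = 37,631.1815.
Macaulay duration = Σ(t·PV) / P = 276,477.9375 / 37,631.1815 = 7.34704 half-year periods.
In years: 7.34704 / 2 = 3.67352 years.

3.674 years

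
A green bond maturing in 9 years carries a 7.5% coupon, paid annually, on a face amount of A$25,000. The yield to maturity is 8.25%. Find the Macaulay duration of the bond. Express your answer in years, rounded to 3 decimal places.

Periodic yield y = 0.0825. Discount each cash flow and weight by its year:
  t   CF        PV=CF/(1+0.0825)^t    t·PV
  1     1,875.00     1,732.1016     1,732.1016
  2     1,875.00     1,600.0939     3,200.1877
  3     1,875.00     1,478.1468     4,434.4403
  4     1,875.00     1,365.4935     5,461.9742
  5     1,875.00     1,261.4259     6,307.1295
  6     1,875.00     1,165.2895     6,991.7371
  7     1,875.00     1,076.4799     7,535.3595
  8     1,875.00       994.4387     7,955.5099
  9    26,875.00    13,167.3181   118,505.8630
  Σ                 23,840.7880   162,124.3029
Price P = Σ PV = 23,840.7880.
Macaulay duration = Σ(t·PV) / P = 162,124.3029 / 23,840.7880 = 6.80029 years.

6.800 years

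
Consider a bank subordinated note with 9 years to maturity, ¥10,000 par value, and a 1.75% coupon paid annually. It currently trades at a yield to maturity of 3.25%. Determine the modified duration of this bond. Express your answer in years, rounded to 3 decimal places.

Periodic yield y = 0.0325. First find Macaulay duration:
  t   CF        PV=CF/(1+0.0325)^t    t·PV
  1       175.00       169.4915       169.4915
  2       175.00       164.1564       328.3129
  3       175.00       158.9893       476.9679
  4       175.00       153.9848       615.9391
  5       175.00       149.1378       745.6890
  6       175.00       144.4434       866.6604
  7       175.00       139.8968       979.2773
  8       175.00       135.4932     1,083.9458
  9    10,175.00     7,629.9884    68,669.8952
  Σ                  8,845.5816    73,936.1790
P = 8,845.5816; Macaulay duration = 73,936.1790 / 8,845.5816 = 8.35854 years.
Modified duration = D_Mac / (1 + y) = 8.35854 / 1.0325 = 8.09544 years.

8.095 years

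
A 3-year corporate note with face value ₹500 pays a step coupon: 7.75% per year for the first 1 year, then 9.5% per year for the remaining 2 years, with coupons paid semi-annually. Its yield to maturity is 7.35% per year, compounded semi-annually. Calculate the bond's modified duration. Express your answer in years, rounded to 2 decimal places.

Periodic yield y = 0.03675. First find Macaulay duration:
  t   CF        PV=CF/(1+0.03675)^t    t·PV
  1       19.375        18.6882        18.6882
  2       19.375        18.0258        36.0515
  3       23.750        21.3128        63.9385
  4       23.750        20.5574        82.2295
  5       23.750        19.8287        99.1433
  6      523.750       421.7740     2,530.6438
  Σ                    520.1868     2,830.6948
P = 520.1868; Macaulay duration = 2,830.6948 / 520.1868 = 5.44169 half-year periods = 2.72084 years.
Modified duration = D_Mac / (1 + y) = 2.72084 / 1.03675 = 2.62440 years.

2.62 years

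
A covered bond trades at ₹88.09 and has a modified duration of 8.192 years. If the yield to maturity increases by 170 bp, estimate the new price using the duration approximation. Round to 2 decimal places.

₹75.82

Duration approximation: ΔP/P ≈ -D_mod · Δy = -8.192 × (+0.017) = -0.139264.
New price ≈ 88.09 × (1 - 0.139264) = 75.82223424.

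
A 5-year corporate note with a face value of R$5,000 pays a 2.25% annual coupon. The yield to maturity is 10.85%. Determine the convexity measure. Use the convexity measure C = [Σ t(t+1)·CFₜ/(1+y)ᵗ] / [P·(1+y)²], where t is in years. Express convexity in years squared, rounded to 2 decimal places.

With y = 0.1085:
  t   CF        PV=CF/(1+0.1085)^t    t·PV        t(t+1)·PV
  1       112.50       101.4885       101.4885         202.9770
  2       112.50        91.5548       183.1096         549.3288
  3       112.50        82.5934       247.7802         991.1210
  4       112.50        74.5092       298.0367       1,490.1834
  5     5,112.50     3,054.6034    15,273.0171      91,638.1026
  Σ                  3,404.7493    16,103.4321      94,871.7128
P = 3,404.7493.
Convexity = Σ t(t+1)·PV / [P·(1+y)²] = 94,871.7128 / (3,404.7493 × 1.228772) = 22.67672.

22.68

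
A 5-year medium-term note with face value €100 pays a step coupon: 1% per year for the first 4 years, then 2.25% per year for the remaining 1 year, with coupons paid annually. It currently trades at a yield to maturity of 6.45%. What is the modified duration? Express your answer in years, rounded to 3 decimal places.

4.591 years

Periodic yield y = 0.0645. First find Macaulay duration:
  t   CF        PV=CF/(1+0.0645)^t    t·PV
  1         1.00         0.9394         0.9394
  2         1.00         0.8825         1.7650
  3         1.00         0.8290         2.4870
  4         1.00         0.7788         3.1151
  5       102.25        74.8058       374.0288
  Σ                     78.2354       382.3353
P = 78.2354; Macaulay duration = 382.3353 / 78.2354 = 4.88698 years.
Modified duration = D_Mac / (1 + y) = 4.88698 / 1.0645 = 4.59087 years.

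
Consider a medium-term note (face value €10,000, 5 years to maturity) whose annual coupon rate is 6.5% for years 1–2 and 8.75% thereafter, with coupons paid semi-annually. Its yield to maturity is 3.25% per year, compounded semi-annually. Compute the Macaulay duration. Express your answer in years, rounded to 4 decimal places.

Periodic yield y = 0.01625. Discount each cash flow and weight by its period:
  t   CF        PV=CF/(1+0.01625)^t    t·PV
  1       325.00       319.8032       319.8032
  2       325.00       314.6895       629.3790
  3       325.00       309.6576       928.9727
  4       325.00       304.7061     1,218.8243
  5       437.50       403.6224     2,018.1120
  6       437.50       397.1684     2,383.0105
  7       437.50       390.8176     2,735.7234
  8       437.50       384.5684     3,076.5472
  9       437.50       378.4191     3,405.7718
  10   10,437.50     8,883.6390    88,836.3901
  Σ                 12,087.0913   105,552.5341
Price P = Σ PV = 12,087.0913.
Macaulay duration = Σ(t·PV) / P = 105,552.5341 / 12,087.0913 = 8.73267 half-year periods.
In years: 8.73267 / 2 = 4.36633 years.

4.3663 years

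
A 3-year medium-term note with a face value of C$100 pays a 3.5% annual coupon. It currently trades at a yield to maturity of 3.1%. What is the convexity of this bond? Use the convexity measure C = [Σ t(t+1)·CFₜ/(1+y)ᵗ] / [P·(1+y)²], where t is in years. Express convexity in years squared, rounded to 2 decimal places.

With y = 0.031:
  t   CF        PV=CF/(1+0.031)^t    t·PV        t(t+1)·PV
  1         3.50         3.3948         3.3948           6.7895
  2         3.50         3.2927         6.5854          19.7561
  3       103.50        94.4418       283.3255       1,133.3019
  Σ                    101.1293       293.3056       1,159.8475
P = 101.1293.
Convexity = Σ t(t+1)·PV / [P·(1+y)²] = 1,159.8475 / (101.1293 × 1.062961) = 10.78963.

10.79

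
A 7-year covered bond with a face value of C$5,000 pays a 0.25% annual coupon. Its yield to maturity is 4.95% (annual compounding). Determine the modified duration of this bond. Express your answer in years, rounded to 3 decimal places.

Periodic yield y = 0.0495. First find Macaulay duration:
  t   CF        PV=CF/(1+0.0495)^t    t·PV
  1        12.50        11.9104        11.9104
  2        12.50        11.3487        22.6973
  3        12.50        10.8134        32.4402
  4        12.50        10.3034        41.2136
  5        12.50         9.8174        49.0871
  6        12.50         9.3544        56.1263
  7     5,012.50     3,574.1871    25,019.3098
  Σ                  3,637.7348    25,232.7849
P = 3,637.7348; Macaulay duration = 25,232.7849 / 3,637.7348 = 6.93640 years.
Modified duration = D_Mac / (1 + y) = 6.93640 / 1.0495 = 6.60924 years.

6.609 years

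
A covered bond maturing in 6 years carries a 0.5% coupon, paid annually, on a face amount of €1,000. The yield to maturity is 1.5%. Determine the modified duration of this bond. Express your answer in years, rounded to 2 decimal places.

5.84 years

Periodic yield y = 0.015. First find Macaulay duration:
  t   CF        PV=CF/(1+0.015)^t    t·PV
  1         5.00         4.9261         4.9261
  2         5.00         4.8533         9.7066
  3         5.00         4.7816        14.3448
  4         5.00         4.7109        18.8437
  5         5.00         4.6413        23.2065
  6     1,005.00       919.1149     5,514.6894
  Σ                    943.0281     5,585.7171
P = 943.0281; Macaulay duration = 5,585.7171 / 943.0281 = 5.92317 years.
Modified duration = D_Mac / (1 + y) = 5.92317 / 1.015 = 5.83564 years.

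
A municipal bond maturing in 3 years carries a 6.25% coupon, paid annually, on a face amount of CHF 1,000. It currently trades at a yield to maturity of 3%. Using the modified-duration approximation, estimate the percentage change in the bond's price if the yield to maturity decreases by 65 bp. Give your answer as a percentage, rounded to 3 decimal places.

+1.789%

Periodic yield y = 0.03. Modified duration first:
  t   CF        PV=CF/(1+0.03)^t    t·PV
  1        62.50        60.6796        60.6796
  2        62.50        58.9122       117.8245
  3     1,062.50       972.3380     2,917.0140
  Σ                  1,091.9299     3,095.5181
P = 1,091.9299; D_Mac = 2.83491 yrs; D_mod = 2.83491/(1+0.03) = 2.75234 yrs.
ΔP/P ≈ -D_mod · Δy = -2.75234 × (-0.0065) = +0.017890 = +1.7890%.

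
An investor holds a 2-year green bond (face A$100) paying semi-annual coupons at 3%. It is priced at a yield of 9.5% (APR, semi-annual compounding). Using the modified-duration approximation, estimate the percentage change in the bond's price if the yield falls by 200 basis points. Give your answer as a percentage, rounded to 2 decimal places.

Periodic yield y = 0.0475. Modified duration first:
  t   CF        PV=CF/(1+0.0475)^t    t·PV
  1         1.50         1.4320         1.4320
  2         1.50         1.3670         2.7341
  3         1.50         1.3051         3.9152
  4       101.50        84.3043       337.2173
  Σ                     88.4084       345.2986
P = 88.4084; D_Mac = 3.90572 half-year periods = 1.95286 yrs; D_mod = 1.95286/(1+0.0475) = 1.86431 yrs.
ΔP/P ≈ -D_mod · Δy = -1.86431 × (-0.02) = +0.037286 = +3.7286%.

+3.73%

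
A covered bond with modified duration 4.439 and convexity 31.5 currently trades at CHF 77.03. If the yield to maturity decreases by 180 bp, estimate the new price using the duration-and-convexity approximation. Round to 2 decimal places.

Duration effect: -D_mod·Δy = -4.439 × (-0.018) = +0.079902
Convexity effect: ½·C·(Δy)² = 0.5 × 31.5 × (-0.018)² = +0.0051030
ΔP/P ≈ +0.079902 + 0.0051030 = +0.085005
New price ≈ 77.03 × (1 + 0.085005) = 83.57793515.

CHF 83.58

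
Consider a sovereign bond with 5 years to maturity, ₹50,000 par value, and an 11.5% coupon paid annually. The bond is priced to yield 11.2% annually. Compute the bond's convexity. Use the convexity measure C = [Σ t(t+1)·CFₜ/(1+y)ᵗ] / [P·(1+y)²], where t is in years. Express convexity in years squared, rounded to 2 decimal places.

With y = 0.112:
  t   CF        PV=CF/(1+0.112)^t    t·PV        t(t+1)·PV
  1     5,750.00     5,170.8633     5,170.8633      10,341.7266
  2     5,750.00     4,650.0569     9,300.1139      27,900.3416
  3     5,750.00     4,181.7059    12,545.1176      50,180.4705
  4     5,750.00     3,760.5269    15,042.1075      75,210.5373
  5    55,750.00    32,788.4537   163,942.2684     983,653.6101
  Σ                 50,551.6067   206,000.4706   1,147,286.6862
P = 50,551.6067.
Convexity = Σ t(t+1)·PV / [P·(1+y)²] = 1,147,286.6862 / (50,551.6067 × 1.236544) = 18.35386.

18.35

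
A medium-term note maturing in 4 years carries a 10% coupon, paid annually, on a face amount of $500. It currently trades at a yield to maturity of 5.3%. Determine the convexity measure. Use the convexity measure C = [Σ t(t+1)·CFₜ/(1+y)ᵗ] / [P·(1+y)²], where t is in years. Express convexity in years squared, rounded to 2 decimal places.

15.21

With y = 0.053:
  t   CF        PV=CF/(1+0.053)^t    t·PV        t(t+1)·PV
  1        50.00        47.4834        47.4834          94.9668
  2        50.00        45.0934        90.1869         270.5606
  3        50.00        42.8238       128.4713         513.8852
  4       550.00       447.3518     1,789.4073       8,947.0363
  Σ                    582.7524     2,055.5488       9,826.4489
P = 582.7524.
Convexity = Σ t(t+1)·PV / [P·(1+y)²] = 9,826.4489 / (582.7524 × 1.108809) = 15.20743.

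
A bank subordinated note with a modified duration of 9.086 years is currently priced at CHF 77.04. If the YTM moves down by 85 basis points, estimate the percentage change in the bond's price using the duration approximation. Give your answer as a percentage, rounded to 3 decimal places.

Duration approximation: ΔP/P ≈ -D_mod · Δy = -9.086 × (-0.0085) = +0.077231.
As a percentage: +7.7231%.

+7.723%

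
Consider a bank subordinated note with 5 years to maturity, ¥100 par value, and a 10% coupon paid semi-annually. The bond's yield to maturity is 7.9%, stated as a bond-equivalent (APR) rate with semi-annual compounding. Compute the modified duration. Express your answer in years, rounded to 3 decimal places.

3.942 years

Periodic yield y = 0.0395. First find Macaulay duration:
  t   CF        PV=CF/(1+0.0395)^t    t·PV
  1         5.00         4.8100         4.8100
  2         5.00         4.6272         9.2545
  3         5.00         4.4514        13.3542
  4         5.00         4.2823        17.1290
  5         5.00         4.1195        20.5976
  6         5.00         3.9630        23.7779
  7         5.00         3.8124        26.6868
  8         5.00         3.6675        29.3403
  9         5.00         3.5282        31.7535
  10      105.00        71.2762       712.7617
  Σ                    108.5377       889.4656
P = 108.5377; Macaulay duration = 889.4656 / 108.5377 = 8.19499 half-year periods = 4.09750 years.
Modified duration = D_Mac / (1 + y) = 4.09750 / 1.0395 = 3.94180 years.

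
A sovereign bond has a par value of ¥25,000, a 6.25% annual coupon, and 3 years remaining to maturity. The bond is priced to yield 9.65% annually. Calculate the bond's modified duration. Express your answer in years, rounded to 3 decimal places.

2.571 years

Periodic yield y = 0.0965. First find Macaulay duration:
  t   CF        PV=CF/(1+0.0965)^t    t·PV
  1     1,562.50     1,424.9886     1,424.9886
  2     1,562.50     1,299.5792     2,599.1584
  3    26,562.50    20,148.5148    60,445.5445
  Σ                 22,873.0826    64,469.6915
P = 22,873.0826; Macaulay duration = 64,469.6915 / 22,873.0826 = 2.81858 years.
Modified duration = D_Mac / (1 + y) = 2.81858 / 1.0965 = 2.57053 years.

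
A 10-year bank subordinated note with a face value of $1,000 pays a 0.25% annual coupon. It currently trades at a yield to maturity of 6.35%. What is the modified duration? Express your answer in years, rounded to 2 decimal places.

Periodic yield y = 0.0635. First find Macaulay duration:
  t   CF        PV=CF/(1+0.0635)^t    t·PV
  1         2.50         2.3507         2.3507
  2         2.50         2.2104         4.4207
  3         2.50         2.0784         6.2352
  4         2.50         1.9543         7.8172
  5         2.50         1.8376         9.1880
  6         2.50         1.7279        10.3673
  7         2.50         1.6247        11.3730
  8         2.50         1.5277        12.2217
  9         2.50         1.4365        12.9284
  10    1,002.50       541.6384     5,416.3839
  Σ                    558.3866     5,493.2862
P = 558.3866; Macaulay duration = 5,493.2862 / 558.3866 = 9.83778 years.
Modified duration = D_Mac / (1 + y) = 9.83778 / 1.0635 = 9.25038 years.

9.25 years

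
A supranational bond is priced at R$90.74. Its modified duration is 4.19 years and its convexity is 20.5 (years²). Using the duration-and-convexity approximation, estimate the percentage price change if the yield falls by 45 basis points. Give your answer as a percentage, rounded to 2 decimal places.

+1.91%

Duration effect: -D_mod·Δy = -4.19 × (-0.0045) = +0.018855
Convexity effect: ½·C·(Δy)² = 0.5 × 20.5 × (-0.0045)² = +0.0002075625
ΔP/P ≈ +0.018855 + 0.0002075625 = +0.0190625625
= +1.90625625%.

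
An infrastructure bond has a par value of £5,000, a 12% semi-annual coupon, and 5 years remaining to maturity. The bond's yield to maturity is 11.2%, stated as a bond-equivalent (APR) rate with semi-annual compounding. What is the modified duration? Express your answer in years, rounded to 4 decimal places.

3.7112 years

Periodic yield y = 0.056. First find Macaulay duration:
  t   CF        PV=CF/(1+0.056)^t    t·PV
  1       300.00       284.0909       284.0909
  2       300.00       269.0255       538.0510
  3       300.00       254.7590       764.2769
  4       300.00       241.2490       964.9961
  5       300.00       228.4555     1,142.2776
  6       300.00       216.3405     1,298.0428
  7       300.00       204.8679     1,434.0750
  8       300.00       194.0037     1,552.0292
  9       300.00       183.7156     1,653.4402
  10    5,300.00     3,073.5246    30,735.2456
  Σ                  5,150.0320    40,366.5254
P = 5,150.0320; Macaulay duration = 40,366.5254 / 5,150.0320 = 7.83811 half-year periods = 3.91906 years.
Modified duration = D_Mac / (1 + y) = 3.91906 / 1.056 = 3.71123 years.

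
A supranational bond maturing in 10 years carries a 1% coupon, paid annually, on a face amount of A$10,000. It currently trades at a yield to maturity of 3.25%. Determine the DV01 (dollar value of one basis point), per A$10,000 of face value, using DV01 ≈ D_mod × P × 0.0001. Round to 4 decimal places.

Periodic yield y = 0.0325.
  t   CF        PV=CF/(1+0.0325)^t    t·PV
  1       100.00        96.8523        96.8523
  2       100.00        93.8037       187.6074
  3       100.00        90.8510       272.5531
  4       100.00        87.9913       351.9652
  5       100.00        85.2216       426.1080
  6       100.00        82.5391       495.2345
  7       100.00        79.9410       559.5870
  8       100.00        77.4247       619.3976
  9       100.00        74.9876       674.8884
  10   10,100.00     7,335.3488    73,353.4881
  Σ                  8,104.9611    77,037.6816
P = 8,104.9611; D_Mac = 9.50500 yrs; D_mod = 9.20581 yrs.
DV01 ≈ 9.20581 × 8,104.9611 × 0.0001 = 7.461277.

A$7.4613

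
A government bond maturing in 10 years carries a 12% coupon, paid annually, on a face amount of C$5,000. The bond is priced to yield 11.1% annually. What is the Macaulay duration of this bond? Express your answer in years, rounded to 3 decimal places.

6.422 years

Periodic yield y = 0.111. Discount each cash flow and weight by its year:
  t   CF        PV=CF/(1+0.111)^t    t·PV
  1       600.00       540.0540       540.0540
  2       600.00       486.0972       972.1944
  3       600.00       437.5312     1,312.5937
  4       600.00       393.8175     1,575.2700
  5       600.00       354.4712     1,772.3560
  6       600.00       319.0560     1,914.3359
  7       600.00       287.1791     2,010.2537
  8       600.00       258.4870     2,067.8963
  9       600.00       232.6616     2,093.9544
  10    5,600.00     1,954.5529    19,545.5294
  Σ                  5,263.9078    33,804.4380
Price P = Σ PV = 5,263.9078.
Macaulay duration = Σ(t·PV) / P = 33,804.4380 / 5,263.9078 = 6.42193 years.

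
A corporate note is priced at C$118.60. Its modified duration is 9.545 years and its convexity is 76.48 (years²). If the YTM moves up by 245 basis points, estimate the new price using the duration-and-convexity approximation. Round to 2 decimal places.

Duration effect: -D_mod·Δy = -9.545 × (+0.0245) = -0.2338525
Convexity effect: ½·C·(Δy)² = 0.5 × 76.48 × (0.0245)² = +0.02295356
ΔP/P ≈ -0.2338525 + 0.02295356 = -0.21089894
New price ≈ 118.60 × (1 - 0.21089894) = 93.587385716.

C$93.59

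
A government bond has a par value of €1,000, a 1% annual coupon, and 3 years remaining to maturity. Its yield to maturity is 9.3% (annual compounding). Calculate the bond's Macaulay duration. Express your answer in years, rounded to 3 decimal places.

2.966 years

Periodic yield y = 0.093. Discount each cash flow and weight by its year:
  t   CF        PV=CF/(1+0.093)^t    t·PV
  1        10.00         9.1491         9.1491
  2        10.00         8.3707        16.7413
  3     1,010.00       773.5010     2,320.5030
  Σ                    791.0208     2,346.3935
Price P = Σ PV = 791.0208.
Macaulay duration = Σ(t·PV) / P = 2,346.3935 / 791.0208 = 2.96629 years.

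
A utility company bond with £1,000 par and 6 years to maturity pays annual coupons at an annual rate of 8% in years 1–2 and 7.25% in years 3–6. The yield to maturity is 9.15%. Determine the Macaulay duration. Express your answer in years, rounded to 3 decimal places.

4.975 years

Periodic yield y = 0.0915. Discount each cash flow and weight by its year:
  t   CF        PV=CF/(1+0.0915)^t    t·PV
  1        80.00        73.2936        73.2936
  2        80.00        67.1495       134.2989
  3        72.50        55.7528       167.2584
  4        72.50        51.0791       204.3163
  5        72.50        46.7971       233.9857
  6     1,072.50       634.2418     3,805.4508
  Σ                    928.3139     4,618.6038
Price P = Σ PV = 928.3139.
Macaulay duration = Σ(t·PV) / P = 4,618.6038 / 928.3139 = 4.97526 years.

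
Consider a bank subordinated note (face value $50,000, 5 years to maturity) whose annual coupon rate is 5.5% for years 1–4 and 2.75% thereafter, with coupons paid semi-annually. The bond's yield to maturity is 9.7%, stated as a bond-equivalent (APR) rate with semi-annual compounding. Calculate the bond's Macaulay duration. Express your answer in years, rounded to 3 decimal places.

Periodic yield y = 0.0485. Discount each cash flow and weight by its period:
  t   CF        PV=CF/(1+0.0485)^t    t·PV
  1     1,375.00     1,311.3972     1,311.3972
  2     1,375.00     1,250.7365     2,501.4730
  3     1,375.00     1,192.8817     3,578.6452
  4     1,375.00     1,137.7031     4,550.8126
  5     1,375.00     1,085.0769     5,425.3846
  6     1,375.00     1,034.8850     6,209.3100
  7     1,375.00       987.0148     6,909.1034
  8     1,375.00       941.3589     7,530.8710
  9       687.50       448.9074     4,040.1668
  10   50,687.50    31,565.7799   315,657.7987
  Σ                 40,955.7415   357,714.9626
Price P = Σ PV = 40,955.7415.
Macaulay duration = Σ(t·PV) / P = 357,714.9626 / 40,955.7415 = 8.73418 half-year periods.
In years: 8.73418 / 2 = 4.36709 years.

4.367 years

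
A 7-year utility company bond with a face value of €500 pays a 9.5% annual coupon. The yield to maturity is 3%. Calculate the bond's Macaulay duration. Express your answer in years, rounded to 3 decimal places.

5.686 years

Periodic yield y = 0.03. Discount each cash flow and weight by its year:
  t   CF        PV=CF/(1+0.03)^t    t·PV
  1        47.50        46.1165        46.1165
  2        47.50        44.7733        89.5466
  3        47.50        43.4692       130.4077
  4        47.50        42.2031       168.8125
  5        47.50        40.9739       204.8696
  6        47.50        39.7805       238.6830
  7       547.50       445.1676     3,116.1732
  Σ                    702.4842     3,994.6092
Price P = Σ PV = 702.4842.
Macaulay duration = Σ(t·PV) / P = 3,994.6092 / 702.4842 = 5.68640 years.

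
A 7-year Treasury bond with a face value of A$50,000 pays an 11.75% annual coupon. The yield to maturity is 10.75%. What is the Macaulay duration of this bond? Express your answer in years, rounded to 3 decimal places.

Periodic yield y = 0.1075. Discount each cash flow and weight by its year:
  t   CF        PV=CF/(1+0.1075)^t    t·PV
  1     5,875.00     5,304.7404     5,304.7404
  2     5,875.00     4,789.8333     9,579.6666
  3     5,875.00     4,324.9059    12,974.7178
  4     5,875.00     3,905.1069    15,620.4278
  5     5,875.00     3,526.0559    17,630.2796
  6     5,875.00     3,183.7977    19,102.7861
  7    55,875.00    27,340.8109   191,385.6766
  Σ                 52,375.2512   271,598.2949
Price P = Σ PV = 52,375.2512.
Macaulay duration = Σ(t·PV) / P = 271,598.2949 / 52,375.2512 = 5.18562 years.

5.186 years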